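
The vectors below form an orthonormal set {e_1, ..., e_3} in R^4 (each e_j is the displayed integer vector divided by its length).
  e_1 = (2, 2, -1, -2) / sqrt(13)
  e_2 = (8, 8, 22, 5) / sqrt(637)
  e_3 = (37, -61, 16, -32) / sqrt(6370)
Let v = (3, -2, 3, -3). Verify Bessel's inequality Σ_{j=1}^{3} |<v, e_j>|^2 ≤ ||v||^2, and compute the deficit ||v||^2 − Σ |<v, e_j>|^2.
Σ |<v, e_j>|^2 = 297/10; ||v||^2 = 31; deficit = 13/10

Write each e_j = u_j / sqrt(<u_j, u_j>) where u_j is the displayed integer vector. Then <v, e_j> = <v, u_j> / sqrt(<u_j, u_j>), so |<v, e_j>|^2 = <v, u_j>^2 / <u_j, u_j>.
Coefficients: <v, e_1> = 5/sqrt(13), <v, e_2> = 59/sqrt(637), <v, e_3> = 377/sqrt(6370).
Square and sum: Σ |<v, e_j>|^2 = 297/10.
Compute ||v||^2 = v·v = 31.
Deficit = 31 − 297/10 = 13/10 ≥ 0, confirming Bessel's inequality. (The deficit equals ||v − Σ <v,e_j> e_j||^2, the squared distance from v to span{e_j}.)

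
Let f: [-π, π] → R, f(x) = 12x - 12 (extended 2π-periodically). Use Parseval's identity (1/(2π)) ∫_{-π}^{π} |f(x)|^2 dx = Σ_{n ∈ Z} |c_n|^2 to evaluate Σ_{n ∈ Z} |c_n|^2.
Σ |c_n|^2 = 48π^2 + 144

Expand and integrate term by term over [-π, π]:
  ∫ (12x)^2 dx = 144·(2π^3/3); ∫ 2·12·(-12)·x dx = 0 (odd integrand); ∫ (-12)^2 dx = 144·2π.
So (1/(2π)) ∫_{-π}^{π} (12x - 12)^2 dx = 144π^2/3 + 144 = 48π^2 + 144.
Parseval ⇒ Σ |c_n|^2 = 48π^2 + 144.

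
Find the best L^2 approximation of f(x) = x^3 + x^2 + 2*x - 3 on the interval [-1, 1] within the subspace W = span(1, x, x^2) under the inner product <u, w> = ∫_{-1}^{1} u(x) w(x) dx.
g(x) = x^2 + 13*x/5 - 3

The best approximation g ∈ W is the orthogonal projection of f onto W. Writing g = a_0 + a_1 x + a_2 x^2, the coefficients solve the normal equations G · a = b where
  G_{ij} = <φ_i, φ_j> and b_i = <f, φ_i>, with φ_0 = 1, φ_1 = x, φ_2 = x^2.
G =
  [2, 0, 2/3]
  [0, 2/3, 0]
  [2/3, 0, 2/5],
b = (-16/3, 26/15, -8/5).
Solving gives a_0 = -3, a_1 = 13/5, a_2 = 1, so
  g(x) = x^2 + 13*x/5 - 3.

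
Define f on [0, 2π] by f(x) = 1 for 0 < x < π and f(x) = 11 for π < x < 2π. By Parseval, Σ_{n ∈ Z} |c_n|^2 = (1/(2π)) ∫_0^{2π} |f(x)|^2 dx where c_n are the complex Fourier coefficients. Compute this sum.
Σ |c_n|^2 = 61

Parseval equates the L^2 energy of f (normalised by 1/(2π)) with the ℓ^2 sum of its Fourier coefficients: (1/(2π)) ∫_0^{2π} |f|^2 = Σ |c_n|^2.
Compute the left side: (1/(2π)) [∫_0^π 1^2 dx + ∫_π^{2π} 11^2 dx] = (1/(2π)) · (1π + 121π) = (1 + 121)/2 = 61.
So Σ_{n ∈ Z} |c_n|^2 = 61.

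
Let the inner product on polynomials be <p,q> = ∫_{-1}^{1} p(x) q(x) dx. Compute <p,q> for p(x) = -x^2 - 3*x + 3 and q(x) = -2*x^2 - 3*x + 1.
<p,q> = 122/15

Expand the product: p(x)·q(x) = 2*x^4 + 9*x^3 + 2*x^2 - 12*x + 3.
∫_{-1}^{1} of each monomial x^k gives [2/(k+1) if k even, 0 if k odd]. Integrating term-by-term (or equivalently evaluating the antiderivative F(x) = 2*x^5/5 + 9*x^4/4 + 2*x^3/3 - 6*x^2 + 3*x at the endpoints):
  F(1) − F(−1) = 19/60 − (-469/60) = 122/15.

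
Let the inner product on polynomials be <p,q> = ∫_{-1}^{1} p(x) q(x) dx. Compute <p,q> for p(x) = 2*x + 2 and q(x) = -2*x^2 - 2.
<p,q> = -32/3

Expand the product: p(x)·q(x) = -4*x^3 - 4*x^2 - 4*x - 4.
∫_{-1}^{1} of each monomial x^k gives [2/(k+1) if k even, 0 if k odd]. Integrating term-by-term (or equivalently evaluating the antiderivative F(x) = -x^4 - 4*x^3/3 - 2*x^2 - 4*x at the endpoints):
  F(1) − F(−1) = -25/3 − (7/3) = -32/3.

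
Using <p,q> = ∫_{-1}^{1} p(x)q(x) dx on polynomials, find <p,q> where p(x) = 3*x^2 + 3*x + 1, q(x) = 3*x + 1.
<p,q> = 10

Expand the product: p(x)·q(x) = 9*x^3 + 12*x^2 + 6*x + 1.
∫_{-1}^{1} of each monomial x^k gives [2/(k+1) if k even, 0 if k odd]. Integrating term-by-term (or equivalently evaluating the antiderivative F(x) = 9*x^4/4 + 4*x^3 + 3*x^2 + x at the endpoints):
  F(1) − F(−1) = 41/4 − (1/4) = 10.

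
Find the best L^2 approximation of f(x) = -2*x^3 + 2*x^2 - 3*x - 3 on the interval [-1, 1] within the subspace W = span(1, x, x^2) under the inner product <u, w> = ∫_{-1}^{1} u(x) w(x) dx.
g(x) = 2*x^2 - 21*x/5 - 3

The best approximation g ∈ W is the orthogonal projection of f onto W. Writing g = a_0 + a_1 x + a_2 x^2, the coefficients solve the normal equations G · a = b where
  G_{ij} = <φ_i, φ_j> and b_i = <f, φ_i>, with φ_0 = 1, φ_1 = x, φ_2 = x^2.
G =
  [2, 0, 2/3]
  [0, 2/3, 0]
  [2/3, 0, 2/5],
b = (-14/3, -14/5, -6/5).
Solving gives a_0 = -3, a_1 = -21/5, a_2 = 2, so
  g(x) = 2*x^2 - 21*x/5 - 3.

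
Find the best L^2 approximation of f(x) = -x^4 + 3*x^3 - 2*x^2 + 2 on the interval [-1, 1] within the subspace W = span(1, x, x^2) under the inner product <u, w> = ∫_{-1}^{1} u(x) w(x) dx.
g(x) = -20*x^2/7 + 9*x/5 + 73/35

The best approximation g ∈ W is the orthogonal projection of f onto W. Writing g = a_0 + a_1 x + a_2 x^2, the coefficients solve the normal equations G · a = b where
  G_{ij} = <φ_i, φ_j> and b_i = <f, φ_i>, with φ_0 = 1, φ_1 = x, φ_2 = x^2.
G =
  [2, 0, 2/3]
  [0, 2/3, 0]
  [2/3, 0, 2/5],
b = (34/15, 6/5, 26/105).
Solving gives a_0 = 73/35, a_1 = 9/5, a_2 = -20/7, so
  g(x) = -20*x^2/7 + 9*x/5 + 73/35.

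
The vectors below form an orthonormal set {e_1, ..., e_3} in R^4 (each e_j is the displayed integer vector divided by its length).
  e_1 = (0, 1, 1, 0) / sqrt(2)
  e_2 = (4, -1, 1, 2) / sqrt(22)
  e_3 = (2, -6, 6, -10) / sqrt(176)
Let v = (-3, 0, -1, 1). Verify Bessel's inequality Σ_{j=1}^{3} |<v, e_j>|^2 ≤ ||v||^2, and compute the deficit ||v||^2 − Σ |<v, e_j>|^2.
Σ |<v, e_j>|^2 = 35/4; ||v||^2 = 11; deficit = 9/4

Write each e_j = u_j / sqrt(<u_j, u_j>) where u_j is the displayed integer vector. Then <v, e_j> = <v, u_j> / sqrt(<u_j, u_j>), so |<v, e_j>|^2 = <v, u_j>^2 / <u_j, u_j>.
Coefficients: <v, e_1> = -1/sqrt(2), <v, e_2> = -11/sqrt(22), <v, e_3> = -22/sqrt(176).
Square and sum: Σ |<v, e_j>|^2 = 35/4.
Compute ||v||^2 = v·v = 11.
Deficit = 11 − 35/4 = 9/4 ≥ 0, confirming Bessel's inequality. (The deficit equals ||v − Σ <v,e_j> e_j||^2, the squared distance from v to span{e_j}.)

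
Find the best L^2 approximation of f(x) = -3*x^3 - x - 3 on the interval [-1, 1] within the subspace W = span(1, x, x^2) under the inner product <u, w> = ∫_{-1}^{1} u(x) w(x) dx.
g(x) = -14*x/5 - 3

The best approximation g ∈ W is the orthogonal projection of f onto W. Writing g = a_0 + a_1 x + a_2 x^2, the coefficients solve the normal equations G · a = b where
  G_{ij} = <φ_i, φ_j> and b_i = <f, φ_i>, with φ_0 = 1, φ_1 = x, φ_2 = x^2.
G =
  [2, 0, 2/3]
  [0, 2/3, 0]
  [2/3, 0, 2/5],
b = (-6, -28/15, -2).
Solving gives a_0 = -3, a_1 = -14/5, a_2 = 0, so
  g(x) = -14*x/5 - 3.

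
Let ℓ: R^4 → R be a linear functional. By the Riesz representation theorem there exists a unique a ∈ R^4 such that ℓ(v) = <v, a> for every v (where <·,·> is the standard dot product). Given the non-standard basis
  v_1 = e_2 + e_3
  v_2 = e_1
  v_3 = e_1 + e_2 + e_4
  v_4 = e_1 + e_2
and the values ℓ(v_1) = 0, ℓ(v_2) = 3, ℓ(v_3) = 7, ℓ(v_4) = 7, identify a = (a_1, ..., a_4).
a = (3, 4, -4, 0)

Write a = (a_1, ..., a_4) in the standard basis. For each basis vector v_i, ℓ(v_i) = <v_i, a> is a linear equation in the a_j's. Collect the n equations into a matrix system V a = ℓ, where row i of V is v_i (expressed in the standard basis). Since V is invertible (lower-triangular with 1s on the diagonal, up to permutation), solve by back-substitution:
  V =
[[0, 1, 1, 0],
 [1, 0, 0, 0],
 [1, 1, 0, 1],
 [1, 1, 0, 0]]
  V a = (0, 3, 7, 7)
Solving gives a = (3, 4, -4, 0).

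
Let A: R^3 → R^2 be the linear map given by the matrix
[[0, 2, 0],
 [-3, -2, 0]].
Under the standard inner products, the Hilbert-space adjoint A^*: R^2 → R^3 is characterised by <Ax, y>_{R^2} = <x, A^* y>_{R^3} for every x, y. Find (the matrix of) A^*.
A^* = A^T =
[[0, -3],
 [2, -2],
 [0, 0]]

For real matrices with standard dot products, the defining identity <Ax, y> = <x, A^* y> gives (Ax)^T y = x^T (A^*) y, i.e. x^T A^T y = x^T (A^*) y. Since this holds for all x, y, we must have A^* = A^T. Therefore
A^* =
[[0, -3],
 [2, -2],
 [0, 0]].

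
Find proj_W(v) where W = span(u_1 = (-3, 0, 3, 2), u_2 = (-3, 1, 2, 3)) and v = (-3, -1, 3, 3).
proj_W(v) = (-213/65, 2/65, 211/65, 144/65)

Set up U = [u_1 | ... | u_2] ∈ R^(4×2). The projector onto W = col(U) is P = U (U^T U)^(-1) U^T.
Compute U^T U =
  [22, 21]
  [21, 23],
and U^T v = (24, 23).
Solve U^T U · c = U^T v for the coefficients: c = (69/65, 2/65). The projection is proj_W(v) = U c.
Check: (v - proj_W(v)) · u_1 = 0  (should be 0).
Check: (v - proj_W(v)) · u_2 = 0  (should be 0).
Result: proj_W(v) = (-213/65, 2/65, 211/65, 144/65).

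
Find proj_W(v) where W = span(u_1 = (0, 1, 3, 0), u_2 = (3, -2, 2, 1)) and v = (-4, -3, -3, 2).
proj_W(v) = (-39/41, -18/41, -158/41, -13/41)

Set up U = [u_1 | ... | u_2] ∈ R^(4×2). The projector onto W = col(U) is P = U (U^T U)^(-1) U^T.
Compute U^T U =
  [10, 4]
  [4, 18],
and U^T v = (-12, -10).
Solve U^T U · c = U^T v for the coefficients: c = (-44/41, -13/41). The projection is proj_W(v) = U c.
Check: (v - proj_W(v)) · u_1 = 0  (should be 0).
Check: (v - proj_W(v)) · u_2 = 0  (should be 0).
Result: proj_W(v) = (-39/41, -18/41, -158/41, -13/41).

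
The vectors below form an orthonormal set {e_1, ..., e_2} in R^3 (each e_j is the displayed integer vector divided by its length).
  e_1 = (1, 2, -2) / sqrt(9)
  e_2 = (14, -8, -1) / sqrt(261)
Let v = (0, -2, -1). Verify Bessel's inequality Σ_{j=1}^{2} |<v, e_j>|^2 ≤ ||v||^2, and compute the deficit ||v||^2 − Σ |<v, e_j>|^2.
Σ |<v, e_j>|^2 = 45/29; ||v||^2 = 5; deficit = 100/29

Write each e_j = u_j / sqrt(<u_j, u_j>) where u_j is the displayed integer vector. Then <v, e_j> = <v, u_j> / sqrt(<u_j, u_j>), so |<v, e_j>|^2 = <v, u_j>^2 / <u_j, u_j>.
Coefficients: <v, e_1> = -2/sqrt(9), <v, e_2> = 17/sqrt(261).
Square and sum: Σ |<v, e_j>|^2 = 45/29.
Compute ||v||^2 = v·v = 5.
Deficit = 5 − 45/29 = 100/29 ≥ 0, confirming Bessel's inequality. (The deficit equals ||v − Σ <v,e_j> e_j||^2, the squared distance from v to span{e_j}.)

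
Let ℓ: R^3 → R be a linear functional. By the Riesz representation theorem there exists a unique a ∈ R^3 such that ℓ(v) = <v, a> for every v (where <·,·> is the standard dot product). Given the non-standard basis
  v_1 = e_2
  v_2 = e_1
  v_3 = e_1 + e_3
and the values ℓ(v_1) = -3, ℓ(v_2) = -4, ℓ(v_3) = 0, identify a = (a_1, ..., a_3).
a = (-4, -3, 4)

Write a = (a_1, ..., a_3) in the standard basis. For each basis vector v_i, ℓ(v_i) = <v_i, a> is a linear equation in the a_j's. Collect the n equations into a matrix system V a = ℓ, where row i of V is v_i (expressed in the standard basis). Since V is invertible (lower-triangular with 1s on the diagonal, up to permutation), solve by back-substitution:
  V =
[[0, 1, 0],
 [1, 0, 0],
 [1, 0, 1]]
  V a = (-3, -4, 0)
Solving gives a = (-4, -3, 4).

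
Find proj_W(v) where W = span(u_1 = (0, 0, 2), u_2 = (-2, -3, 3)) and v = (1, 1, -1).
proj_W(v) = (10/13, 15/13, -1)

Set up U = [u_1 | ... | u_2] ∈ R^(3×2). The projector onto W = col(U) is P = U (U^T U)^(-1) U^T.
Compute U^T U =
  [4, 6]
  [6, 22],
and U^T v = (-2, -8).
Solve U^T U · c = U^T v for the coefficients: c = (1/13, -5/13). The projection is proj_W(v) = U c.
Check: (v - proj_W(v)) · u_1 = 0  (should be 0).
Check: (v - proj_W(v)) · u_2 = 0  (should be 0).
Result: proj_W(v) = (10/13, 15/13, -1).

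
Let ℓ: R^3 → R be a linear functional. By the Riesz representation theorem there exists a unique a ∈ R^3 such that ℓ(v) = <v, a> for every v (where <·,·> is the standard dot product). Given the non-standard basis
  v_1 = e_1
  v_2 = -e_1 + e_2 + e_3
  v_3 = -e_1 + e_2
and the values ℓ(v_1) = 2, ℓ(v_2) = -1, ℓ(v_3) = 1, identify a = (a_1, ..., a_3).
a = (2, 3, -2)

Write a = (a_1, ..., a_3) in the standard basis. For each basis vector v_i, ℓ(v_i) = <v_i, a> is a linear equation in the a_j's. Collect the n equations into a matrix system V a = ℓ, where row i of V is v_i (expressed in the standard basis). Since V is invertible (lower-triangular with 1s on the diagonal, up to permutation), solve by back-substitution:
  V =
[[1, 0, 0],
 [-1, 1, 1],
 [-1, 1, 0]]
  V a = (2, -1, 1)
Solving gives a = (2, 3, -2).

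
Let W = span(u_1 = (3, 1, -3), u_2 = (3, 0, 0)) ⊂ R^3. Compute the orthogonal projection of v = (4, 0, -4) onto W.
proj_W(v) = (4, 6/5, -18/5)

Set up U = [u_1 | ... | u_2] ∈ R^(3×2). The projector onto W = col(U) is P = U (U^T U)^(-1) U^T.
Compute U^T U =
  [19, 9]
  [9, 9],
and U^T v = (24, 12).
Solve U^T U · c = U^T v for the coefficients: c = (6/5, 2/15). The projection is proj_W(v) = U c.
Check: (v - proj_W(v)) · u_1 = 0  (should be 0).
Check: (v - proj_W(v)) · u_2 = 0  (should be 0).
Result: proj_W(v) = (4, 6/5, -18/5).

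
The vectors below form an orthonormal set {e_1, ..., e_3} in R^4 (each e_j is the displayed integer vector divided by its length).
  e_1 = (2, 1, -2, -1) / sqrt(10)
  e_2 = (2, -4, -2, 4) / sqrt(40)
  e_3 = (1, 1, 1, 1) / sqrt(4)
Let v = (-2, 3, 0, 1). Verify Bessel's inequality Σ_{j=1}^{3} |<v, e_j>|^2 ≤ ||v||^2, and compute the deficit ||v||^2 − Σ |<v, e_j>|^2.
Σ |<v, e_j>|^2 = 5; ||v||^2 = 14; deficit = 9

Write each e_j = u_j / sqrt(<u_j, u_j>) where u_j is the displayed integer vector. Then <v, e_j> = <v, u_j> / sqrt(<u_j, u_j>), so |<v, e_j>|^2 = <v, u_j>^2 / <u_j, u_j>.
Coefficients: <v, e_1> = -2/sqrt(10), <v, e_2> = -12/sqrt(40), <v, e_3> = 2/sqrt(4).
Square and sum: Σ |<v, e_j>|^2 = 5.
Compute ||v||^2 = v·v = 14.
Deficit = 14 − 5 = 9 ≥ 0, confirming Bessel's inequality. (The deficit equals ||v − Σ <v,e_j> e_j||^2, the squared distance from v to span{e_j}.)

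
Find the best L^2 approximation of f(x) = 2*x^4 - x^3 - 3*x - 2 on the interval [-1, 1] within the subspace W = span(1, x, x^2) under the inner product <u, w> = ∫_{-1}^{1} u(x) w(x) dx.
g(x) = 12*x^2/7 - 18*x/5 - 76/35

The best approximation g ∈ W is the orthogonal projection of f onto W. Writing g = a_0 + a_1 x + a_2 x^2, the coefficients solve the normal equations G · a = b where
  G_{ij} = <φ_i, φ_j> and b_i = <f, φ_i>, with φ_0 = 1, φ_1 = x, φ_2 = x^2.
G =
  [2, 0, 2/3]
  [0, 2/3, 0]
  [2/3, 0, 2/5],
b = (-16/5, -12/5, -16/21).
Solving gives a_0 = -76/35, a_1 = -18/5, a_2 = 12/7, so
  g(x) = 12*x^2/7 - 18*x/5 - 76/35.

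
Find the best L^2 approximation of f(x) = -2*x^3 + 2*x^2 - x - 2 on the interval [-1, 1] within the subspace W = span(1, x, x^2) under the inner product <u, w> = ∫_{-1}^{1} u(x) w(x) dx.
g(x) = 2*x^2 - 11*x/5 - 2

The best approximation g ∈ W is the orthogonal projection of f onto W. Writing g = a_0 + a_1 x + a_2 x^2, the coefficients solve the normal equations G · a = b where
  G_{ij} = <φ_i, φ_j> and b_i = <f, φ_i>, with φ_0 = 1, φ_1 = x, φ_2 = x^2.
G =
  [2, 0, 2/3]
  [0, 2/3, 0]
  [2/3, 0, 2/5],
b = (-8/3, -22/15, -8/15).
Solving gives a_0 = -2, a_1 = -11/5, a_2 = 2, so
  g(x) = 2*x^2 - 11*x/5 - 2.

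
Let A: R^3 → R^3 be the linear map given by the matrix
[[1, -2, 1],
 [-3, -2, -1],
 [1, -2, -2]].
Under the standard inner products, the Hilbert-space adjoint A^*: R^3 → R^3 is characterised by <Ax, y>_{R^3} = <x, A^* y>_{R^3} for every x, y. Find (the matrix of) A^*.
A^* = A^T =
[[1, -3, 1],
 [-2, -2, -2],
 [1, -1, -2]]

For real matrices with standard dot products, the defining identity <Ax, y> = <x, A^* y> gives (Ax)^T y = x^T (A^*) y, i.e. x^T A^T y = x^T (A^*) y. Since this holds for all x, y, we must have A^* = A^T. Therefore
A^* =
[[1, -3, 1],
 [-2, -2, -2],
 [1, -1, -2]].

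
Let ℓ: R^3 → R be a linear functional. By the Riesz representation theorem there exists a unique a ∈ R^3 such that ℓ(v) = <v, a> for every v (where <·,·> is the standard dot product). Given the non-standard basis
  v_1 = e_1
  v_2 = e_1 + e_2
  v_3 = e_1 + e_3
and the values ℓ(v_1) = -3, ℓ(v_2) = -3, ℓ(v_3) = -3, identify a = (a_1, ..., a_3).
a = (-3, 0, 0)

Write a = (a_1, ..., a_3) in the standard basis. For each basis vector v_i, ℓ(v_i) = <v_i, a> is a linear equation in the a_j's. Collect the n equations into a matrix system V a = ℓ, where row i of V is v_i (expressed in the standard basis). Since V is invertible (lower-triangular with 1s on the diagonal, up to permutation), solve by back-substitution:
  V =
[[1, 0, 0],
 [1, 1, 0],
 [1, 0, 1]]
  V a = (-3, -3, -3)
Solving gives a = (-3, 0, 0).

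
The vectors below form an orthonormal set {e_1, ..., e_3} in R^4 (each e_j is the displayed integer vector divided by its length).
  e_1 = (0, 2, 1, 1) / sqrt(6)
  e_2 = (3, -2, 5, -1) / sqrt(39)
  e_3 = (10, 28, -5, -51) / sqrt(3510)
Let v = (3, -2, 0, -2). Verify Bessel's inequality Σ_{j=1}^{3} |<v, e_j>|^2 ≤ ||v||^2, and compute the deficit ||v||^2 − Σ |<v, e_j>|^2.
Σ |<v, e_j>|^2 = 1811/135; ||v||^2 = 17; deficit = 484/135

Write each e_j = u_j / sqrt(<u_j, u_j>) where u_j is the displayed integer vector. Then <v, e_j> = <v, u_j> / sqrt(<u_j, u_j>), so |<v, e_j>|^2 = <v, u_j>^2 / <u_j, u_j>.
Coefficients: <v, e_1> = -6/sqrt(6), <v, e_2> = 15/sqrt(39), <v, e_3> = 76/sqrt(3510).
Square and sum: Σ |<v, e_j>|^2 = 1811/135.
Compute ||v||^2 = v·v = 17.
Deficit = 17 − 1811/135 = 484/135 ≥ 0, confirming Bessel's inequality. (The deficit equals ||v − Σ <v,e_j> e_j||^2, the squared distance from v to span{e_j}.)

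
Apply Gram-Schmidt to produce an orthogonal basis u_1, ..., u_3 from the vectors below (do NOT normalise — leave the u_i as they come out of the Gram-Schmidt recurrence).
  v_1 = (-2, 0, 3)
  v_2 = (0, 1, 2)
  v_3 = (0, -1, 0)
Orthogonal basis:
  u_1 = (-2, 0, 3)
  u_2 = (12/13, 1, 8/13)
  u_3 = (12/29, -16/29, 8/29)

Apply the Gram-Schmidt recurrence
  u_1 = v_1
  u_i = v_i − Σ_{j<i} ((v_i · u_j) / (u_j · u_j)) · u_j.

Step by step this gives:
  u_1 = (-2, 0, 3)
  u_2 = (12/13, 1, 8/13)
  u_3 = (12/29, -16/29, 8/29)

Orthogonality check:
  u_2 · u_1 = 0 (should be 0)
  u_3 · u_1 = 0 (should be 0)
  u_3 · u_2 = 0 (should be 0)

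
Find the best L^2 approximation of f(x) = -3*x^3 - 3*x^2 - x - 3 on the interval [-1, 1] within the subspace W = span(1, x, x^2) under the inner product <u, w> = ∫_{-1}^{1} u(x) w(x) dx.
g(x) = -3*x^2 - 14*x/5 - 3

The best approximation g ∈ W is the orthogonal projection of f onto W. Writing g = a_0 + a_1 x + a_2 x^2, the coefficients solve the normal equations G · a = b where
  G_{ij} = <φ_i, φ_j> and b_i = <f, φ_i>, with φ_0 = 1, φ_1 = x, φ_2 = x^2.
G =
  [2, 0, 2/3]
  [0, 2/3, 0]
  [2/3, 0, 2/5],
b = (-8, -28/15, -16/5).
Solving gives a_0 = -3, a_1 = -14/5, a_2 = -3, so
  g(x) = -3*x^2 - 14*x/5 - 3.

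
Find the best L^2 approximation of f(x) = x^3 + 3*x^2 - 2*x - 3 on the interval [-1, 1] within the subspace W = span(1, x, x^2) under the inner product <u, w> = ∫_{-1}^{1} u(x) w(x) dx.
g(x) = 3*x^2 - 7*x/5 - 3

The best approximation g ∈ W is the orthogonal projection of f onto W. Writing g = a_0 + a_1 x + a_2 x^2, the coefficients solve the normal equations G · a = b where
  G_{ij} = <φ_i, φ_j> and b_i = <f, φ_i>, with φ_0 = 1, φ_1 = x, φ_2 = x^2.
G =
  [2, 0, 2/3]
  [0, 2/3, 0]
  [2/3, 0, 2/5],
b = (-4, -14/15, -4/5).
Solving gives a_0 = -3, a_1 = -7/5, a_2 = 3, so
  g(x) = 3*x^2 - 7*x/5 - 3.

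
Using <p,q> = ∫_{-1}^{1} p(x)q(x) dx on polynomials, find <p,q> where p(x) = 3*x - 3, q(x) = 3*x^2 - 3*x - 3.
<p,q> = 6

Expand the product: p(x)·q(x) = 9*x^3 - 18*x^2 + 9.
∫_{-1}^{1} of each monomial x^k gives [2/(k+1) if k even, 0 if k odd]. Integrating term-by-term (or equivalently evaluating the antiderivative F(x) = 9*x^4/4 - 6*x^3 + 9*x at the endpoints):
  F(1) − F(−1) = 21/4 − (-3/4) = 6.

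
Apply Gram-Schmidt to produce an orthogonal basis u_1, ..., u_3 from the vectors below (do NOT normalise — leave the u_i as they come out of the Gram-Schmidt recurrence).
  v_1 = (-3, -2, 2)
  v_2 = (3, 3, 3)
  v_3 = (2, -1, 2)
Orthogonal basis:
  u_1 = (-3, -2, 2)
  u_2 = (24/17, 33/17, 69/17)
  u_3 = (10/7, -25/14, 5/14)

Apply the Gram-Schmidt recurrence
  u_1 = v_1
  u_i = v_i − Σ_{j<i} ((v_i · u_j) / (u_j · u_j)) · u_j.

Step by step this gives:
  u_1 = (-3, -2, 2)
  u_2 = (24/17, 33/17, 69/17)
  u_3 = (10/7, -25/14, 5/14)

Orthogonality check:
  u_2 · u_1 = 0 (should be 0)
  u_3 · u_1 = 0 (should be 0)
  u_3 · u_2 = 0 (should be 0)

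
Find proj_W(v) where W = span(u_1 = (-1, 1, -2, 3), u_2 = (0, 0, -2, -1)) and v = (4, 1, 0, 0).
proj_W(v) = (15/74, -15/74, 12/37, -24/37)

Set up U = [u_1 | ... | u_2] ∈ R^(4×2). The projector onto W = col(U) is P = U (U^T U)^(-1) U^T.
Compute U^T U =
  [15, 1]
  [1, 5],
and U^T v = (-3, 0).
Solve U^T U · c = U^T v for the coefficients: c = (-15/74, 3/74). The projection is proj_W(v) = U c.
Check: (v - proj_W(v)) · u_1 = 0  (should be 0).
Check: (v - proj_W(v)) · u_2 = 0  (should be 0).
Result: proj_W(v) = (15/74, -15/74, 12/37, -24/37).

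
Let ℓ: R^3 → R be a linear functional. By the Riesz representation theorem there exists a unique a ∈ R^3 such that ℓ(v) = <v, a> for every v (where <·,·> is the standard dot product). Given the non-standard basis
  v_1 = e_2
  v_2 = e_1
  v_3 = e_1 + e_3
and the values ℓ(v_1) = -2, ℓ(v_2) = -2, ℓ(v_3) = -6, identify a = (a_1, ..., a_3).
a = (-2, -2, -4)

Write a = (a_1, ..., a_3) in the standard basis. For each basis vector v_i, ℓ(v_i) = <v_i, a> is a linear equation in the a_j's. Collect the n equations into a matrix system V a = ℓ, where row i of V is v_i (expressed in the standard basis). Since V is invertible (lower-triangular with 1s on the diagonal, up to permutation), solve by back-substitution:
  V =
[[0, 1, 0],
 [1, 0, 0],
 [1, 0, 1]]
  V a = (-2, -2, -6)
Solving gives a = (-2, -2, -4).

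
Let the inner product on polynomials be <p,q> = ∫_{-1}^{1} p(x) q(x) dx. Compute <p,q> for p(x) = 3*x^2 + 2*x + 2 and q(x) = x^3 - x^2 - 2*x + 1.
<p,q> = 8/5

Expand the product: p(x)·q(x) = 3*x^5 - x^4 - 6*x^3 - 3*x^2 - 2*x + 2.
∫_{-1}^{1} of each monomial x^k gives [2/(k+1) if k even, 0 if k odd]. Integrating term-by-term (or equivalently evaluating the antiderivative F(x) = x^6/2 - x^5/5 - 3*x^4/2 - x^3 - x^2 + 2*x at the endpoints):
  F(1) − F(−1) = -6/5 − (-14/5) = 8/5.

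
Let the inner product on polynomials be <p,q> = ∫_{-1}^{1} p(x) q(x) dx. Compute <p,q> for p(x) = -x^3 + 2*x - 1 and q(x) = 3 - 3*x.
<p,q> = -44/5

Expand the product: p(x)·q(x) = 3*x^4 - 3*x^3 - 6*x^2 + 9*x - 3.
∫_{-1}^{1} of each monomial x^k gives [2/(k+1) if k even, 0 if k odd]. Integrating term-by-term (or equivalently evaluating the antiderivative F(x) = 3*x^5/5 - 3*x^4/4 - 2*x^3 + 9*x^2/2 - 3*x at the endpoints):
  F(1) − F(−1) = -13/20 − (163/20) = -44/5.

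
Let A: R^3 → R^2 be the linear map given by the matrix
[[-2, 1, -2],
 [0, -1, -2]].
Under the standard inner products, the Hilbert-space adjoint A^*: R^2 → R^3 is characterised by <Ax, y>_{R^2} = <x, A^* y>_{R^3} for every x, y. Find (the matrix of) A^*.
A^* = A^T =
[[-2, 0],
 [1, -1],
 [-2, -2]]

For real matrices with standard dot products, the defining identity <Ax, y> = <x, A^* y> gives (Ax)^T y = x^T (A^*) y, i.e. x^T A^T y = x^T (A^*) y. Since this holds for all x, y, we must have A^* = A^T. Therefore
A^* =
[[-2, 0],
 [1, -1],
 [-2, -2]].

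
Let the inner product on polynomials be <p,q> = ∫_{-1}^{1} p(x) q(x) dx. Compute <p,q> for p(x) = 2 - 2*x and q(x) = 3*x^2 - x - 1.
<p,q> = 4/3

Expand the product: p(x)·q(x) = -6*x^3 + 8*x^2 - 2.
∫_{-1}^{1} of each monomial x^k gives [2/(k+1) if k even, 0 if k odd]. Integrating term-by-term (or equivalently evaluating the antiderivative F(x) = -3*x^4/2 + 8*x^3/3 - 2*x at the endpoints):
  F(1) − F(−1) = -5/6 − (-13/6) = 4/3.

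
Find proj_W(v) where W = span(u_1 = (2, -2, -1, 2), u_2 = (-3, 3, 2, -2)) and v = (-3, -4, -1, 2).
proj_W(v) = (13/14, -13/14, -1/7, 11/7)

Set up U = [u_1 | ... | u_2] ∈ R^(4×2). The projector onto W = col(U) is P = U (U^T U)^(-1) U^T.
Compute U^T U =
  [13, -18]
  [-18, 26],
and U^T v = (7, -9).
Solve U^T U · c = U^T v for the coefficients: c = (10/7, 9/14). The projection is proj_W(v) = U c.
Check: (v - proj_W(v)) · u_1 = 0  (should be 0).
Check: (v - proj_W(v)) · u_2 = 0  (should be 0).
Result: proj_W(v) = (13/14, -13/14, -1/7, 11/7).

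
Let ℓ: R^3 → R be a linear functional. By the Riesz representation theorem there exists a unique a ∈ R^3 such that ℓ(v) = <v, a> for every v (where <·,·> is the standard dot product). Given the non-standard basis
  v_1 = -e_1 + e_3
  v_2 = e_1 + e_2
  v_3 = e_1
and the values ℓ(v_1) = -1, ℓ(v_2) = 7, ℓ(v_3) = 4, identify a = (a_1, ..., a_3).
a = (4, 3, 3)

Write a = (a_1, ..., a_3) in the standard basis. For each basis vector v_i, ℓ(v_i) = <v_i, a> is a linear equation in the a_j's. Collect the n equations into a matrix system V a = ℓ, where row i of V is v_i (expressed in the standard basis). Since V is invertible (lower-triangular with 1s on the diagonal, up to permutation), solve by back-substitution:
  V =
[[-1, 0, 1],
 [1, 1, 0],
 [1, 0, 0]]
  V a = (-1, 7, 4)
Solving gives a = (4, 3, 3).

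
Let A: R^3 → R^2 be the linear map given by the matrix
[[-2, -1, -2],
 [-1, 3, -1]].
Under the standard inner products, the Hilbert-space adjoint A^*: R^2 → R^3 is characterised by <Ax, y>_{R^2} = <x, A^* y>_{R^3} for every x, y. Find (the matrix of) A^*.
A^* = A^T =
[[-2, -1],
 [-1, 3],
 [-2, -1]]

For real matrices with standard dot products, the defining identity <Ax, y> = <x, A^* y> gives (Ax)^T y = x^T (A^*) y, i.e. x^T A^T y = x^T (A^*) y. Since this holds for all x, y, we must have A^* = A^T. Therefore
A^* =
[[-2, -1],
 [-1, 3],
 [-2, -1]].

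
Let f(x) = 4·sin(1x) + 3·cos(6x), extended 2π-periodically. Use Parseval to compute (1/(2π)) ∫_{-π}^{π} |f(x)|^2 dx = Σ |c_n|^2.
Σ |c_n|^2 = 25/2

Expand |f|^2 and use orthogonality of {sin(nx), cos(mx)} on [-π, π]:
  ∫_{-π}^{π} sin(nx)^2 dx = π, ∫ cos(mx)^2 dx = π, and cross terms integrate to 0.
So ∫_{-π}^{π} f(x)^2 dx = 4^2 · π + 3^2 · π = (16 + 9)π.
Divide by 2π: (16 + 9)/2 = 25/2.
By Parseval, this equals Σ |c_n|^2.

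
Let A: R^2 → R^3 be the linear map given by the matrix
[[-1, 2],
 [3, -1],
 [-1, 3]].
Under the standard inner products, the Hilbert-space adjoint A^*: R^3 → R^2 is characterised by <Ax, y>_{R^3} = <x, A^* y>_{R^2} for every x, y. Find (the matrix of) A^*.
A^* = A^T =
[[-1, 3, -1],
 [2, -1, 3]]

For real matrices with standard dot products, the defining identity <Ax, y> = <x, A^* y> gives (Ax)^T y = x^T (A^*) y, i.e. x^T A^T y = x^T (A^*) y. Since this holds for all x, y, we must have A^* = A^T. Therefore
A^* =
[[-1, 3, -1],
 [2, -1, 3]].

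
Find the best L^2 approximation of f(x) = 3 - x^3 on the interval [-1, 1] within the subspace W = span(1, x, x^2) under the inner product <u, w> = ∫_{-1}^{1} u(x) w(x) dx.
g(x) = 3 - 3*x/5

The best approximation g ∈ W is the orthogonal projection of f onto W. Writing g = a_0 + a_1 x + a_2 x^2, the coefficients solve the normal equations G · a = b where
  G_{ij} = <φ_i, φ_j> and b_i = <f, φ_i>, with φ_0 = 1, φ_1 = x, φ_2 = x^2.
G =
  [2, 0, 2/3]
  [0, 2/3, 0]
  [2/3, 0, 2/5],
b = (6, -2/5, 2).
Solving gives a_0 = 3, a_1 = -3/5, a_2 = 0, so
  g(x) = 3 - 3*x/5.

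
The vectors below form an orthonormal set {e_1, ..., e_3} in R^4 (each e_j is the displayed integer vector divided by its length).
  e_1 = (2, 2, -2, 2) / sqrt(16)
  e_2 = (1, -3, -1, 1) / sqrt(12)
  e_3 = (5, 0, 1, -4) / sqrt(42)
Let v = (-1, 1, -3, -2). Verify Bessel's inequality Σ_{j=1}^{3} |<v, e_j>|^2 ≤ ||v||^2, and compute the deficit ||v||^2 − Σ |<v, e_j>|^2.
Σ |<v, e_j>|^2 = 1; ||v||^2 = 15; deficit = 14

Write each e_j = u_j / sqrt(<u_j, u_j>) where u_j is the displayed integer vector. Then <v, e_j> = <v, u_j> / sqrt(<u_j, u_j>), so |<v, e_j>|^2 = <v, u_j>^2 / <u_j, u_j>.
Coefficients: <v, e_1> = 2/sqrt(16), <v, e_2> = -3/sqrt(12), <v, e_3> = 0/sqrt(42).
Square and sum: Σ |<v, e_j>|^2 = 1.
Compute ||v||^2 = v·v = 15.
Deficit = 15 − 1 = 14 ≥ 0, confirming Bessel's inequality. (The deficit equals ||v − Σ <v,e_j> e_j||^2, the squared distance from v to span{e_j}.)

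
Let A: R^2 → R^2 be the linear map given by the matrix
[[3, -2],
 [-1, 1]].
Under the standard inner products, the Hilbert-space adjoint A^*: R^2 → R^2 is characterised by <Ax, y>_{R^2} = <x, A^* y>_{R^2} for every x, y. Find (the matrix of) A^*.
A^* = A^T =
[[3, -1],
 [-2, 1]]

For real matrices with standard dot products, the defining identity <Ax, y> = <x, A^* y> gives (Ax)^T y = x^T (A^*) y, i.e. x^T A^T y = x^T (A^*) y. Since this holds for all x, y, we must have A^* = A^T. Therefore
A^* =
[[3, -1],
 [-2, 1]].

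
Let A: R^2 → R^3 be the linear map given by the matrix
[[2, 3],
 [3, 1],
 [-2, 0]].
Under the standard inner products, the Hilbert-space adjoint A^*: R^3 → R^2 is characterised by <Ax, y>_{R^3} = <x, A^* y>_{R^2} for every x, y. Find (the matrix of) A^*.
A^* = A^T =
[[2, 3, -2],
 [3, 1, 0]]

For real matrices with standard dot products, the defining identity <Ax, y> = <x, A^* y> gives (Ax)^T y = x^T (A^*) y, i.e. x^T A^T y = x^T (A^*) y. Since this holds for all x, y, we must have A^* = A^T. Therefore
A^* =
[[2, 3, -2],
 [3, 1, 0]].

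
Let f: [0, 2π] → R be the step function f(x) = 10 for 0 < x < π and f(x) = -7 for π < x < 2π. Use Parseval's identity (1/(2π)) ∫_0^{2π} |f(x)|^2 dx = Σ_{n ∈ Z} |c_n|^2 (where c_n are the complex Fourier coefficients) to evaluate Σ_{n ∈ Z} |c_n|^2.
Σ |c_n|^2 = 149/2

Parseval equates the L^2 energy of f (normalised by 1/(2π)) with the ℓ^2 sum of its Fourier coefficients: (1/(2π)) ∫_0^{2π} |f|^2 = Σ |c_n|^2.
Compute the left side: (1/(2π)) [∫_0^π 10^2 dx + ∫_π^{2π} (-7)^2 dx] = (1/(2π)) · (100π + 49π) = (100 + 49)/2 = 149/2.
So Σ_{n ∈ Z} |c_n|^2 = 149/2.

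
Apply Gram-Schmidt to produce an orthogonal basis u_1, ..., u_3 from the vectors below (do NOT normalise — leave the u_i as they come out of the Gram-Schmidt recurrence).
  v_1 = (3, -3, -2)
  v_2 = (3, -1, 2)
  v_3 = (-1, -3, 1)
Orthogonal basis:
  u_1 = (3, -3, -2)
  u_2 = (21/11, 1/11, 30/11)
  u_3 = (-100/61, -150/61, 75/61)

Apply the Gram-Schmidt recurrence
  u_1 = v_1
  u_i = v_i − Σ_{j<i} ((v_i · u_j) / (u_j · u_j)) · u_j.

Step by step this gives:
  u_1 = (3, -3, -2)
  u_2 = (21/11, 1/11, 30/11)
  u_3 = (-100/61, -150/61, 75/61)

Orthogonality check:
  u_2 · u_1 = 0 (should be 0)
  u_3 · u_1 = 0 (should be 0)
  u_3 · u_2 = 0 (should be 0)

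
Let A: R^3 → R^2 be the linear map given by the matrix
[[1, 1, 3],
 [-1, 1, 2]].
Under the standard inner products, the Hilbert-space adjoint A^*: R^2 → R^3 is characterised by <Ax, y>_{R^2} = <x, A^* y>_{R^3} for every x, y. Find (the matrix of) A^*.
A^* = A^T =
[[1, -1],
 [1, 1],
 [3, 2]]

For real matrices with standard dot products, the defining identity <Ax, y> = <x, A^* y> gives (Ax)^T y = x^T (A^*) y, i.e. x^T A^T y = x^T (A^*) y. Since this holds for all x, y, we must have A^* = A^T. Therefore
A^* =
[[1, -1],
 [1, 1],
 [3, 2]].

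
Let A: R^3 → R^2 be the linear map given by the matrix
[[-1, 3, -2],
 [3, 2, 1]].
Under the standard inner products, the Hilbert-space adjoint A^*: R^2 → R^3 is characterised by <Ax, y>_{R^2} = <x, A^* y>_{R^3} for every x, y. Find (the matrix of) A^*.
A^* = A^T =
[[-1, 3],
 [3, 2],
 [-2, 1]]

For real matrices with standard dot products, the defining identity <Ax, y> = <x, A^* y> gives (Ax)^T y = x^T (A^*) y, i.e. x^T A^T y = x^T (A^*) y. Since this holds for all x, y, we must have A^* = A^T. Therefore
A^* =
[[-1, 3],
 [3, 2],
 [-2, 1]].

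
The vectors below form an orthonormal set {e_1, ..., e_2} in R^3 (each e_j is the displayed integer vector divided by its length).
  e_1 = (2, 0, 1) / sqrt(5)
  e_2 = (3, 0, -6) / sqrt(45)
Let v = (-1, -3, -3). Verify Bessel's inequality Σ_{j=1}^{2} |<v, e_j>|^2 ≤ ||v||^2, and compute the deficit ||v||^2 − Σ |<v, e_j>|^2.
Σ |<v, e_j>|^2 = 10; ||v||^2 = 19; deficit = 9

Write each e_j = u_j / sqrt(<u_j, u_j>) where u_j is the displayed integer vector. Then <v, e_j> = <v, u_j> / sqrt(<u_j, u_j>), so |<v, e_j>|^2 = <v, u_j>^2 / <u_j, u_j>.
Coefficients: <v, e_1> = -5/sqrt(5), <v, e_2> = 15/sqrt(45).
Square and sum: Σ |<v, e_j>|^2 = 10.
Compute ||v||^2 = v·v = 19.
Deficit = 19 − 10 = 9 ≥ 0, confirming Bessel's inequality. (The deficit equals ||v − Σ <v,e_j> e_j||^2, the squared distance from v to span{e_j}.)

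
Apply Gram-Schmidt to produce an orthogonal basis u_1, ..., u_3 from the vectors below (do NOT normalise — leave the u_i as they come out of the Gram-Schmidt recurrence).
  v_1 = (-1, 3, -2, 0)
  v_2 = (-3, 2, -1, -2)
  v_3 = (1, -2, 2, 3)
Orthogonal basis:
  u_1 = (-1, 3, -2, 0)
  u_2 = (-31/14, -5/14, 4/7, -2)
  u_3 = (-169/131, 15/131, 107/131, 215/131)

Apply the Gram-Schmidt recurrence
  u_1 = v_1
  u_i = v_i − Σ_{j<i} ((v_i · u_j) / (u_j · u_j)) · u_j.

Step by step this gives:
  u_1 = (-1, 3, -2, 0)
  u_2 = (-31/14, -5/14, 4/7, -2)
  u_3 = (-169/131, 15/131, 107/131, 215/131)

Orthogonality check:
  u_2 · u_1 = 0 (should be 0)
  u_3 · u_1 = 0 (should be 0)
  u_3 · u_2 = 0 (should be 0)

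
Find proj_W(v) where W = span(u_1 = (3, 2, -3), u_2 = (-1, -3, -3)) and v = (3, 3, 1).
proj_W(v) = (507/209, 723/209, 153/209)

Set up U = [u_1 | ... | u_2] ∈ R^(3×2). The projector onto W = col(U) is P = U (U^T U)^(-1) U^T.
Compute U^T U =
  [22, 0]
  [0, 19],
and U^T v = (12, -15).
Solve U^T U · c = U^T v for the coefficients: c = (6/11, -15/19). The projection is proj_W(v) = U c.
Check: (v - proj_W(v)) · u_1 = 0  (should be 0).
Check: (v - proj_W(v)) · u_2 = 0  (should be 0).
Result: proj_W(v) = (507/209, 723/209, 153/209).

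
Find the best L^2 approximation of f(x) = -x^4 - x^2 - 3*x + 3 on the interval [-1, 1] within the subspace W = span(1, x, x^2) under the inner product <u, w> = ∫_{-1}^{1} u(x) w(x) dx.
g(x) = -13*x^2/7 - 3*x + 108/35

The best approximation g ∈ W is the orthogonal projection of f onto W. Writing g = a_0 + a_1 x + a_2 x^2, the coefficients solve the normal equations G · a = b where
  G_{ij} = <φ_i, φ_j> and b_i = <f, φ_i>, with φ_0 = 1, φ_1 = x, φ_2 = x^2.
G =
  [2, 0, 2/3]
  [0, 2/3, 0]
  [2/3, 0, 2/5],
b = (74/15, -2, 46/35).
Solving gives a_0 = 108/35, a_1 = -3, a_2 = -13/7, so
  g(x) = -13*x^2/7 - 3*x + 108/35.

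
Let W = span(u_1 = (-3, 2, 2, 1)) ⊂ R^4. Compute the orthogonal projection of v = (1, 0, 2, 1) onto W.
proj_W(v) = (-1/3, 2/9, 2/9, 1/9)

Set up U = [u_1 | ... | u_1] ∈ R^(4×1). The projector onto W = col(U) is P = U (U^T U)^(-1) U^T.
Compute U^T U =
  [18],
and U^T v = (2).
Solve U^T U · c = U^T v for the coefficients: c = (1/9). The projection is proj_W(v) = U c.
Check: (v - proj_W(v)) · u_1 = 0  (should be 0).
Result: proj_W(v) = (-1/3, 2/9, 2/9, 1/9).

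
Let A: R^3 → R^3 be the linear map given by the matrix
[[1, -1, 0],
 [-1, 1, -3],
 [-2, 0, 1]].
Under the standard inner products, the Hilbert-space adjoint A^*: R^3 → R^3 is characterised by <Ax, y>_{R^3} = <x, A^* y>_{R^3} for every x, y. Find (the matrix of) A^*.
A^* = A^T =
[[1, -1, -2],
 [-1, 1, 0],
 [0, -3, 1]]

For real matrices with standard dot products, the defining identity <Ax, y> = <x, A^* y> gives (Ax)^T y = x^T (A^*) y, i.e. x^T A^T y = x^T (A^*) y. Since this holds for all x, y, we must have A^* = A^T. Therefore
A^* =
[[1, -1, -2],
 [-1, 1, 0],
 [0, -3, 1]].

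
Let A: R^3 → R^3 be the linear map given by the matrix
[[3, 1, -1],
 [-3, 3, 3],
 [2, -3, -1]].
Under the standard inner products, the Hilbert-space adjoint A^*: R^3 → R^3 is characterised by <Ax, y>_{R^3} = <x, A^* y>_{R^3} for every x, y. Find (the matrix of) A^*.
A^* = A^T =
[[3, -3, 2],
 [1, 3, -3],
 [-1, 3, -1]]

For real matrices with standard dot products, the defining identity <Ax, y> = <x, A^* y> gives (Ax)^T y = x^T (A^*) y, i.e. x^T A^T y = x^T (A^*) y. Since this holds for all x, y, we must have A^* = A^T. Therefore
A^* =
[[3, -3, 2],
 [1, 3, -3],
 [-1, 3, -1]].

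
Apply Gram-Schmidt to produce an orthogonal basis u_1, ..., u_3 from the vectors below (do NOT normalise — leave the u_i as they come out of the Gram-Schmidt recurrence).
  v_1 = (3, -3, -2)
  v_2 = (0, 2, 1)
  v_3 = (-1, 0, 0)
Orthogonal basis:
  u_1 = (3, -3, -2)
  u_2 = (12/11, 10/11, 3/11)
  u_3 = (-1/46, 3/46, -3/23)

Apply the Gram-Schmidt recurrence
  u_1 = v_1
  u_i = v_i − Σ_{j<i} ((v_i · u_j) / (u_j · u_j)) · u_j.

Step by step this gives:
  u_1 = (3, -3, -2)
  u_2 = (12/11, 10/11, 3/11)
  u_3 = (-1/46, 3/46, -3/23)

Orthogonality check:
  u_2 · u_1 = 0 (should be 0)
  u_3 · u_1 = 0 (should be 0)
  u_3 · u_2 = 0 (should be 0)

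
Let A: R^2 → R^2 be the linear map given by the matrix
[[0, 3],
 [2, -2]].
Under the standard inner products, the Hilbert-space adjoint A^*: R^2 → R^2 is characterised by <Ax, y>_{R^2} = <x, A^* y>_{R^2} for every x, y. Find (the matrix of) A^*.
A^* = A^T =
[[0, 2],
 [3, -2]]

For real matrices with standard dot products, the defining identity <Ax, y> = <x, A^* y> gives (Ax)^T y = x^T (A^*) y, i.e. x^T A^T y = x^T (A^*) y. Since this holds for all x, y, we must have A^* = A^T. Therefore
A^* =
[[0, 2],
 [3, -2]].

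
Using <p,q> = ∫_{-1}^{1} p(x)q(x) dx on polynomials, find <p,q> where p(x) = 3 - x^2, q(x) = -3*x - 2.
<p,q> = -32/3

Expand the product: p(x)·q(x) = 3*x^3 + 2*x^2 - 9*x - 6.
∫_{-1}^{1} of each monomial x^k gives [2/(k+1) if k even, 0 if k odd]. Integrating term-by-term (or equivalently evaluating the antiderivative F(x) = 3*x^4/4 + 2*x^3/3 - 9*x^2/2 - 6*x at the endpoints):
  F(1) − F(−1) = -109/12 − (19/12) = -32/3.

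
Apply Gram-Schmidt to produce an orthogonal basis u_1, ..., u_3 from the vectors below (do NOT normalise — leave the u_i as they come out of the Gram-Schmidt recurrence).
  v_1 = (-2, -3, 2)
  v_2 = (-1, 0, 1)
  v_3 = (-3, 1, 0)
Orthogonal basis:
  u_1 = (-2, -3, 2)
  u_2 = (-9/17, 12/17, 9/17)
  u_3 = (-3/2, 0, -3/2)

Apply the Gram-Schmidt recurrence
  u_1 = v_1
  u_i = v_i − Σ_{j<i} ((v_i · u_j) / (u_j · u_j)) · u_j.

Step by step this gives:
  u_1 = (-2, -3, 2)
  u_2 = (-9/17, 12/17, 9/17)
  u_3 = (-3/2, 0, -3/2)

Orthogonality check:
  u_2 · u_1 = 0 (should be 0)
  u_3 · u_1 = 0 (should be 0)
  u_3 · u_2 = 0 (should be 0)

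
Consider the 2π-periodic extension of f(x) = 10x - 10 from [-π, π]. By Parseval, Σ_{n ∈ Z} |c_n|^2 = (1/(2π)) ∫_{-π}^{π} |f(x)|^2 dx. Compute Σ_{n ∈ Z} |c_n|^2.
Σ |c_n|^2 = 100π^2/3 + 100

Expand and integrate term by term over [-π, π]:
  ∫ (10x)^2 dx = 100·(2π^3/3); ∫ 2·10·(-10)·x dx = 0 (odd integrand); ∫ (-10)^2 dx = 100·2π.
So (1/(2π)) ∫_{-π}^{π} (10x - 10)^2 dx = 100π^2/3 + 100 = 100π^2/3 + 100.
Parseval ⇒ Σ |c_n|^2 = 100π^2/3 + 100.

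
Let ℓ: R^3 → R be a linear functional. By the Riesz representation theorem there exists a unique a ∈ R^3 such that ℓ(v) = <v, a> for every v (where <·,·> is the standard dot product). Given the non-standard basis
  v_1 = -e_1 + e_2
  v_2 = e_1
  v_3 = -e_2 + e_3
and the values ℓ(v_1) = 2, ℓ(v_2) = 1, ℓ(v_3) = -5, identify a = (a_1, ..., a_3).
a = (1, 3, -2)

Write a = (a_1, ..., a_3) in the standard basis. For each basis vector v_i, ℓ(v_i) = <v_i, a> is a linear equation in the a_j's. Collect the n equations into a matrix system V a = ℓ, where row i of V is v_i (expressed in the standard basis). Since V is invertible (lower-triangular with 1s on the diagonal, up to permutation), solve by back-substitution:
  V =
[[-1, 1, 0],
 [1, 0, 0],
 [0, -1, 1]]
  V a = (2, 1, -5)
Solving gives a = (1, 3, -2).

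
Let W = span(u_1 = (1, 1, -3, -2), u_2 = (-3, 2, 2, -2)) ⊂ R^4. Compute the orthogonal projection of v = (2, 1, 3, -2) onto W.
proj_W(v) = (-46/51, 8/17, 40/51, -20/51)

Set up U = [u_1 | ... | u_2] ∈ R^(4×2). The projector onto W = col(U) is P = U (U^T U)^(-1) U^T.
Compute U^T U =
  [15, -3]
  [-3, 21],
and U^T v = (-2, 6).
Solve U^T U · c = U^T v for the coefficients: c = (-4/51, 14/51). The projection is proj_W(v) = U c.
Check: (v - proj_W(v)) · u_1 = 0  (should be 0).
Check: (v - proj_W(v)) · u_2 = 0  (should be 0).
Result: proj_W(v) = (-46/51, 8/17, 40/51, -20/51).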